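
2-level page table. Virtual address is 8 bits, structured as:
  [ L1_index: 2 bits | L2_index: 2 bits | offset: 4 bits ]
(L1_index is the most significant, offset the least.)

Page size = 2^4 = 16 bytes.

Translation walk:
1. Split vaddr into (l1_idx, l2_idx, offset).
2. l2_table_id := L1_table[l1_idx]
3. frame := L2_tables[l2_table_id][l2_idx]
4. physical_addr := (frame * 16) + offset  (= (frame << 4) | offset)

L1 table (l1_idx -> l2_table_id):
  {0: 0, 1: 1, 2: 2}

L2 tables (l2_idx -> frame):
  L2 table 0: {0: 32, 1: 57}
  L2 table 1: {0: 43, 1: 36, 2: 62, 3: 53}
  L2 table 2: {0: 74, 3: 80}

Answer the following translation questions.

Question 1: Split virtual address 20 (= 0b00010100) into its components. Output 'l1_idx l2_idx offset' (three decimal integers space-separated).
vaddr = 20 = 0b00010100
  top 2 bits -> l1_idx = 0
  next 2 bits -> l2_idx = 1
  bottom 4 bits -> offset = 4

Answer: 0 1 4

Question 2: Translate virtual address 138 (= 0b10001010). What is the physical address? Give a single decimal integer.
vaddr = 138 = 0b10001010
Split: l1_idx=2, l2_idx=0, offset=10
L1[2] = 2
L2[2][0] = 74
paddr = 74 * 16 + 10 = 1194

Answer: 1194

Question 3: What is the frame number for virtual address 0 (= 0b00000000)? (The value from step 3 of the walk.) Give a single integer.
Answer: 32

Derivation:
vaddr = 0: l1_idx=0, l2_idx=0
L1[0] = 0; L2[0][0] = 32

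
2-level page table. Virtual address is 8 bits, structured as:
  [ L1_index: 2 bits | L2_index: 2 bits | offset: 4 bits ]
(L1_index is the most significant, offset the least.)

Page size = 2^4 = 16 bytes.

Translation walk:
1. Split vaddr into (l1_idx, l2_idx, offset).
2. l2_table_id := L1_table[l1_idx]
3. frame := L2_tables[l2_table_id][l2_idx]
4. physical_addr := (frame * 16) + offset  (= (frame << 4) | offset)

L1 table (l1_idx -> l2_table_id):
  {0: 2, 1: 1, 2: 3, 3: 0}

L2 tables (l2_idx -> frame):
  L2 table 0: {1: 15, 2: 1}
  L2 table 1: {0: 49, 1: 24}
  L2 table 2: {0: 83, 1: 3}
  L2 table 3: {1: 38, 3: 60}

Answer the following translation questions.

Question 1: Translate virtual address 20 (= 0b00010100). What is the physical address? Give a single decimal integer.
vaddr = 20 = 0b00010100
Split: l1_idx=0, l2_idx=1, offset=4
L1[0] = 2
L2[2][1] = 3
paddr = 3 * 16 + 4 = 52

Answer: 52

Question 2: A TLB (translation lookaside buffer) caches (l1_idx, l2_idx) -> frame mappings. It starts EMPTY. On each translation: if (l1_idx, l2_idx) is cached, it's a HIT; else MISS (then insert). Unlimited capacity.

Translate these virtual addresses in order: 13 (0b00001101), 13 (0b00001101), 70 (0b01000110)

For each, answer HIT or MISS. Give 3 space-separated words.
vaddr=13: (0,0) not in TLB -> MISS, insert
vaddr=13: (0,0) in TLB -> HIT
vaddr=70: (1,0) not in TLB -> MISS, insert

Answer: MISS HIT MISS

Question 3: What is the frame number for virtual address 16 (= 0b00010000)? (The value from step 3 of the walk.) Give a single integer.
Answer: 3

Derivation:
vaddr = 16: l1_idx=0, l2_idx=1
L1[0] = 2; L2[2][1] = 3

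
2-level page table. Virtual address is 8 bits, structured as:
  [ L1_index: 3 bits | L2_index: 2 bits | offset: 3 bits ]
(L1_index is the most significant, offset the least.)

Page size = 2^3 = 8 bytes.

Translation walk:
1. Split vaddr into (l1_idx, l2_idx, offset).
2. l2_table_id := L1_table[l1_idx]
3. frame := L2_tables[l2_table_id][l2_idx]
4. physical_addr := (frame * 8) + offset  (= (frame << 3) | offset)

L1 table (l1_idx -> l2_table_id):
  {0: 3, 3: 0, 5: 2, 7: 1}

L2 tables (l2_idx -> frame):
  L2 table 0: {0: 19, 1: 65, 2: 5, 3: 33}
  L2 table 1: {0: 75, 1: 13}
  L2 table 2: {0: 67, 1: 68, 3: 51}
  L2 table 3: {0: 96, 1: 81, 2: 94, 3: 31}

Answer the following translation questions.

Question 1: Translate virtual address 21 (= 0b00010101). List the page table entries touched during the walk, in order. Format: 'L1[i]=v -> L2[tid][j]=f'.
Answer: L1[0]=3 -> L2[3][2]=94

Derivation:
vaddr = 21 = 0b00010101
Split: l1_idx=0, l2_idx=2, offset=5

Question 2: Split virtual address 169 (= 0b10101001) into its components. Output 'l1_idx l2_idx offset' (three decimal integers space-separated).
vaddr = 169 = 0b10101001
  top 3 bits -> l1_idx = 5
  next 2 bits -> l2_idx = 1
  bottom 3 bits -> offset = 1

Answer: 5 1 1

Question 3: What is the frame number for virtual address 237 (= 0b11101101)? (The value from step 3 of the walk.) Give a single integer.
Answer: 13

Derivation:
vaddr = 237: l1_idx=7, l2_idx=1
L1[7] = 1; L2[1][1] = 13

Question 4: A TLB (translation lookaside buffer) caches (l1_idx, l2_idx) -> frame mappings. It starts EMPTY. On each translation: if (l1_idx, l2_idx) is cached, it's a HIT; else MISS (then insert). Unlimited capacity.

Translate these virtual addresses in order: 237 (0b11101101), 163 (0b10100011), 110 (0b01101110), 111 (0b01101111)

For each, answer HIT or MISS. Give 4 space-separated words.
vaddr=237: (7,1) not in TLB -> MISS, insert
vaddr=163: (5,0) not in TLB -> MISS, insert
vaddr=110: (3,1) not in TLB -> MISS, insert
vaddr=111: (3,1) in TLB -> HIT

Answer: MISS MISS MISS HIT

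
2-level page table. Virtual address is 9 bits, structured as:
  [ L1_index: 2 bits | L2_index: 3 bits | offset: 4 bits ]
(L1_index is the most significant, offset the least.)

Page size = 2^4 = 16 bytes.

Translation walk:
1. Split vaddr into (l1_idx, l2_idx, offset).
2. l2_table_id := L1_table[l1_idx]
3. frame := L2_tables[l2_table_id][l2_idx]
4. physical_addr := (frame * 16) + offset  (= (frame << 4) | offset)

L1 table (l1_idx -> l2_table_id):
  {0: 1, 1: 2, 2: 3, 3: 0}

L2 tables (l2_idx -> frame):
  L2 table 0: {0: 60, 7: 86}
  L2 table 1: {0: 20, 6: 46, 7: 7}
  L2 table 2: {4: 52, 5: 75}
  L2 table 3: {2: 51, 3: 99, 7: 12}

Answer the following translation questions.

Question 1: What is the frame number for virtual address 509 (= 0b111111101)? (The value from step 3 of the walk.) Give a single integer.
vaddr = 509: l1_idx=3, l2_idx=7
L1[3] = 0; L2[0][7] = 86

Answer: 86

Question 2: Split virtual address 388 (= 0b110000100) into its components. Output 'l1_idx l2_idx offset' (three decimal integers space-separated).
Answer: 3 0 4

Derivation:
vaddr = 388 = 0b110000100
  top 2 bits -> l1_idx = 3
  next 3 bits -> l2_idx = 0
  bottom 4 bits -> offset = 4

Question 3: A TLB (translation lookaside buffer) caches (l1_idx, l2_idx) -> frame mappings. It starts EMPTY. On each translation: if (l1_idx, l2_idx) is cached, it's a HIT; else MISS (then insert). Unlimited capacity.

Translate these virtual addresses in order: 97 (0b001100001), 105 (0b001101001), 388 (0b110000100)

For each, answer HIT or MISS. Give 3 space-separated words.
vaddr=97: (0,6) not in TLB -> MISS, insert
vaddr=105: (0,6) in TLB -> HIT
vaddr=388: (3,0) not in TLB -> MISS, insert

Answer: MISS HIT MISS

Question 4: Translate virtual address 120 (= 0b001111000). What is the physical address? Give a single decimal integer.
Answer: 120

Derivation:
vaddr = 120 = 0b001111000
Split: l1_idx=0, l2_idx=7, offset=8
L1[0] = 1
L2[1][7] = 7
paddr = 7 * 16 + 8 = 120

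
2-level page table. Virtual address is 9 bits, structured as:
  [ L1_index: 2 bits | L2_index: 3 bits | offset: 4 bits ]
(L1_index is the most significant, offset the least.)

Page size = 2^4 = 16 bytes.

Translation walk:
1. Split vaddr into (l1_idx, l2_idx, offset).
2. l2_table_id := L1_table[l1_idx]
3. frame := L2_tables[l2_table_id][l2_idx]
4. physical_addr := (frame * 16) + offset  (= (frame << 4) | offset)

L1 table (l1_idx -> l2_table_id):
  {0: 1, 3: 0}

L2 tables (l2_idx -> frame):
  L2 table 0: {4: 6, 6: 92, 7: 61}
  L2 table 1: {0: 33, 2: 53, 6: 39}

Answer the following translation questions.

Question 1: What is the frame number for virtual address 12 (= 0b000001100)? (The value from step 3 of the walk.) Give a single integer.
Answer: 33

Derivation:
vaddr = 12: l1_idx=0, l2_idx=0
L1[0] = 1; L2[1][0] = 33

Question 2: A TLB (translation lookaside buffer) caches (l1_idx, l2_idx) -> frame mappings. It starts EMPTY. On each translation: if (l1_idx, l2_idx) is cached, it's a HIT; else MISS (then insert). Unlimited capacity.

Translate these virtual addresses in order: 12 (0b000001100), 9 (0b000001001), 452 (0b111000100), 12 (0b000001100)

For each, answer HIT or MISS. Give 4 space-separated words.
vaddr=12: (0,0) not in TLB -> MISS, insert
vaddr=9: (0,0) in TLB -> HIT
vaddr=452: (3,4) not in TLB -> MISS, insert
vaddr=12: (0,0) in TLB -> HIT

Answer: MISS HIT MISS HIT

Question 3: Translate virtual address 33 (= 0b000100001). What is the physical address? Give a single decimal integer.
vaddr = 33 = 0b000100001
Split: l1_idx=0, l2_idx=2, offset=1
L1[0] = 1
L2[1][2] = 53
paddr = 53 * 16 + 1 = 849

Answer: 849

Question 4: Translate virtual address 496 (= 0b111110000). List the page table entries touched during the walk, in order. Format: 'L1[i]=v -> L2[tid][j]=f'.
vaddr = 496 = 0b111110000
Split: l1_idx=3, l2_idx=7, offset=0

Answer: L1[3]=0 -> L2[0][7]=61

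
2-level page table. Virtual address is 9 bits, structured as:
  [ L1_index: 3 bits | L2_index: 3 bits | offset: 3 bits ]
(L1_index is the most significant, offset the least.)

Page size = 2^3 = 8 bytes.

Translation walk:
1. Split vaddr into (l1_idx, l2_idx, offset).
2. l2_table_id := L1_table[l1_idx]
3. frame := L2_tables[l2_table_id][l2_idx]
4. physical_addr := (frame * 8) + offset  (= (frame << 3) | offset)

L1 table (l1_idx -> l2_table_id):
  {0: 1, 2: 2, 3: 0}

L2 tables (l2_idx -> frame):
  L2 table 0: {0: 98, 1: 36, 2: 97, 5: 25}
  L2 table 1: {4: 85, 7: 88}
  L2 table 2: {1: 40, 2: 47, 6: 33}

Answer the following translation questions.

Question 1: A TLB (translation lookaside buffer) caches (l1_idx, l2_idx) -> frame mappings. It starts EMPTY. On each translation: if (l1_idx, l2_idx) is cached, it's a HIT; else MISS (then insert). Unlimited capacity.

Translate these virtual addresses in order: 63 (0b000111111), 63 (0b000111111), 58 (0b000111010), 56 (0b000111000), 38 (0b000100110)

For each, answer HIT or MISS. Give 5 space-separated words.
vaddr=63: (0,7) not in TLB -> MISS, insert
vaddr=63: (0,7) in TLB -> HIT
vaddr=58: (0,7) in TLB -> HIT
vaddr=56: (0,7) in TLB -> HIT
vaddr=38: (0,4) not in TLB -> MISS, insert

Answer: MISS HIT HIT HIT MISS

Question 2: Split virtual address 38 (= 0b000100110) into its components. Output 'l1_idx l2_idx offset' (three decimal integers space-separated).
vaddr = 38 = 0b000100110
  top 3 bits -> l1_idx = 0
  next 3 bits -> l2_idx = 4
  bottom 3 bits -> offset = 6

Answer: 0 4 6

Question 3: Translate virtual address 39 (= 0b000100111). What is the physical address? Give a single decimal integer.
vaddr = 39 = 0b000100111
Split: l1_idx=0, l2_idx=4, offset=7
L1[0] = 1
L2[1][4] = 85
paddr = 85 * 8 + 7 = 687

Answer: 687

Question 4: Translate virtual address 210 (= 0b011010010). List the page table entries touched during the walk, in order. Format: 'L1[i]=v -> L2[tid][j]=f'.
vaddr = 210 = 0b011010010
Split: l1_idx=3, l2_idx=2, offset=2

Answer: L1[3]=0 -> L2[0][2]=97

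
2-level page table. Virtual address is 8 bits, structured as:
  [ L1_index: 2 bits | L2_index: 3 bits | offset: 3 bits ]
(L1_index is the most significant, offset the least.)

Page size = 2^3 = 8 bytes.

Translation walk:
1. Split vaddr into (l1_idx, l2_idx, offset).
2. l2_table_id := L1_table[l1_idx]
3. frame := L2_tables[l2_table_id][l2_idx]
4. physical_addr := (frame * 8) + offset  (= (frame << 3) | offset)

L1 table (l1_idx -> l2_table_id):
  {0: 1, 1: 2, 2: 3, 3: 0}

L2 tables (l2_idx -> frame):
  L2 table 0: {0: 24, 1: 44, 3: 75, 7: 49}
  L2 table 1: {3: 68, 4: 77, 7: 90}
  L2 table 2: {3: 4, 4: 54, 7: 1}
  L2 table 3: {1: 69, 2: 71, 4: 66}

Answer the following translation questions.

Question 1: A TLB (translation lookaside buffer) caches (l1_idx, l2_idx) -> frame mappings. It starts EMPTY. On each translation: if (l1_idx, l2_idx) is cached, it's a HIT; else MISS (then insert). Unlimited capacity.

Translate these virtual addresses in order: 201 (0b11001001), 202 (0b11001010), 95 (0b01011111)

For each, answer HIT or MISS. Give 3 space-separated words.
Answer: MISS HIT MISS

Derivation:
vaddr=201: (3,1) not in TLB -> MISS, insert
vaddr=202: (3,1) in TLB -> HIT
vaddr=95: (1,3) not in TLB -> MISS, insert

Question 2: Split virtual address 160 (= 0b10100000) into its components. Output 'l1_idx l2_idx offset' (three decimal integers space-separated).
vaddr = 160 = 0b10100000
  top 2 bits -> l1_idx = 2
  next 3 bits -> l2_idx = 4
  bottom 3 bits -> offset = 0

Answer: 2 4 0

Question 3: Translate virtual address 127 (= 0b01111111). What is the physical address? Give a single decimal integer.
Answer: 15

Derivation:
vaddr = 127 = 0b01111111
Split: l1_idx=1, l2_idx=7, offset=7
L1[1] = 2
L2[2][7] = 1
paddr = 1 * 8 + 7 = 15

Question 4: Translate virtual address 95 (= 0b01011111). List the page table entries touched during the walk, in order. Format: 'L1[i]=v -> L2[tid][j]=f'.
vaddr = 95 = 0b01011111
Split: l1_idx=1, l2_idx=3, offset=7

Answer: L1[1]=2 -> L2[2][3]=4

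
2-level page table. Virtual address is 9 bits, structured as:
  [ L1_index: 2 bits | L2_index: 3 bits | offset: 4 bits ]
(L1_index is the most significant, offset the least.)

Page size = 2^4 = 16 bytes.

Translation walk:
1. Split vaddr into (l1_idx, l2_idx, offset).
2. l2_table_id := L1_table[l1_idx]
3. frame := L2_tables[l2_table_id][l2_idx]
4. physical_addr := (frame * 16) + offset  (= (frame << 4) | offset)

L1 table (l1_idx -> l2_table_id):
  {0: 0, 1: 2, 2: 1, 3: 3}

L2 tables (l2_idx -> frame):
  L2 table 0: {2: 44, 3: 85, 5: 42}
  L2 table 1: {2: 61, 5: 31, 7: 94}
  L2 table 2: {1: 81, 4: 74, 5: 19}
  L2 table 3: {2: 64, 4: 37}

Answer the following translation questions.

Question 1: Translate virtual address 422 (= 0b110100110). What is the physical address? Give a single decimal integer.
vaddr = 422 = 0b110100110
Split: l1_idx=3, l2_idx=2, offset=6
L1[3] = 3
L2[3][2] = 64
paddr = 64 * 16 + 6 = 1030

Answer: 1030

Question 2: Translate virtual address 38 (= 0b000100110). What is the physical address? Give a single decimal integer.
vaddr = 38 = 0b000100110
Split: l1_idx=0, l2_idx=2, offset=6
L1[0] = 0
L2[0][2] = 44
paddr = 44 * 16 + 6 = 710

Answer: 710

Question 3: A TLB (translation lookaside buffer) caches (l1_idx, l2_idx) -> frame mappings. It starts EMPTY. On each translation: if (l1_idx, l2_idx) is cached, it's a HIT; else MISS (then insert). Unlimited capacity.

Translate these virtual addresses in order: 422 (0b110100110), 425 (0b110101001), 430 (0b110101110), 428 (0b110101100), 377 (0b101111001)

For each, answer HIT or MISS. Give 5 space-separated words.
Answer: MISS HIT HIT HIT MISS

Derivation:
vaddr=422: (3,2) not in TLB -> MISS, insert
vaddr=425: (3,2) in TLB -> HIT
vaddr=430: (3,2) in TLB -> HIT
vaddr=428: (3,2) in TLB -> HIT
vaddr=377: (2,7) not in TLB -> MISS, insert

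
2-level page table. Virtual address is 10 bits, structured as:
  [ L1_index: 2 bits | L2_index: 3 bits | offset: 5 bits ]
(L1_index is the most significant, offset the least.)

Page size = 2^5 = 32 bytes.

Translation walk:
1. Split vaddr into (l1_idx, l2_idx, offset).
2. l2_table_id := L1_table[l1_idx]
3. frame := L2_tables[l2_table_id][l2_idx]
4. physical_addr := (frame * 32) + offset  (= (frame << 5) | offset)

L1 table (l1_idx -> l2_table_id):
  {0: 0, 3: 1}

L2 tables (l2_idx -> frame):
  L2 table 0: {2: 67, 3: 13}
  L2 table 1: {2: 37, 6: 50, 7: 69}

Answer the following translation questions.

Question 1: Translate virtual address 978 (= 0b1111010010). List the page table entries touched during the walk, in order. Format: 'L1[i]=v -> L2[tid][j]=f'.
vaddr = 978 = 0b1111010010
Split: l1_idx=3, l2_idx=6, offset=18

Answer: L1[3]=1 -> L2[1][6]=50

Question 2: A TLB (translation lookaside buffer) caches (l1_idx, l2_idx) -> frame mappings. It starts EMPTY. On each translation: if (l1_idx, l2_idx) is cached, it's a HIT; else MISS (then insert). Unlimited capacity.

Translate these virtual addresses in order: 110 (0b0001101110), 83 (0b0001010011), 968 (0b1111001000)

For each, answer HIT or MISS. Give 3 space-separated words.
vaddr=110: (0,3) not in TLB -> MISS, insert
vaddr=83: (0,2) not in TLB -> MISS, insert
vaddr=968: (3,6) not in TLB -> MISS, insert

Answer: MISS MISS MISS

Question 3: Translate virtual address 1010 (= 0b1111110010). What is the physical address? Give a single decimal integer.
vaddr = 1010 = 0b1111110010
Split: l1_idx=3, l2_idx=7, offset=18
L1[3] = 1
L2[1][7] = 69
paddr = 69 * 32 + 18 = 2226

Answer: 2226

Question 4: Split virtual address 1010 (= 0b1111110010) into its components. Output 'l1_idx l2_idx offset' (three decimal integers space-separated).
Answer: 3 7 18

Derivation:
vaddr = 1010 = 0b1111110010
  top 2 bits -> l1_idx = 3
  next 3 bits -> l2_idx = 7
  bottom 5 bits -> offset = 18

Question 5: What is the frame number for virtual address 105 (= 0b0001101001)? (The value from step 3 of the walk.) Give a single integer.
vaddr = 105: l1_idx=0, l2_idx=3
L1[0] = 0; L2[0][3] = 13

Answer: 13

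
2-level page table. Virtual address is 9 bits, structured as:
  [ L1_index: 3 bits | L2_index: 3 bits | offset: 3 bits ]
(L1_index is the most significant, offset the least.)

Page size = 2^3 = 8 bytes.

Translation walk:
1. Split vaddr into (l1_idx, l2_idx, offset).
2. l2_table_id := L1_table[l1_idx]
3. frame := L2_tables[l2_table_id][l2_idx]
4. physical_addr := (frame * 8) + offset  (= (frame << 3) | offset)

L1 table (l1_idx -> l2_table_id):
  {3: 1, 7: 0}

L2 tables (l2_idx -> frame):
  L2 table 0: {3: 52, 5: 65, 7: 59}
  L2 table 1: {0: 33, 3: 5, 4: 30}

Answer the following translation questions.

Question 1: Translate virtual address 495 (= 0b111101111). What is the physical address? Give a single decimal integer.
Answer: 527

Derivation:
vaddr = 495 = 0b111101111
Split: l1_idx=7, l2_idx=5, offset=7
L1[7] = 0
L2[0][5] = 65
paddr = 65 * 8 + 7 = 527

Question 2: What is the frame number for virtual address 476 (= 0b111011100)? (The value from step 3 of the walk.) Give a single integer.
Answer: 52

Derivation:
vaddr = 476: l1_idx=7, l2_idx=3
L1[7] = 0; L2[0][3] = 52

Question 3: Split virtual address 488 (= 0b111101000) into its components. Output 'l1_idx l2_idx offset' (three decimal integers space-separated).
Answer: 7 5 0

Derivation:
vaddr = 488 = 0b111101000
  top 3 bits -> l1_idx = 7
  next 3 bits -> l2_idx = 5
  bottom 3 bits -> offset = 0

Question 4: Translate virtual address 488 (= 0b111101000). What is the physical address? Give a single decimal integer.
vaddr = 488 = 0b111101000
Split: l1_idx=7, l2_idx=5, offset=0
L1[7] = 0
L2[0][5] = 65
paddr = 65 * 8 + 0 = 520

Answer: 520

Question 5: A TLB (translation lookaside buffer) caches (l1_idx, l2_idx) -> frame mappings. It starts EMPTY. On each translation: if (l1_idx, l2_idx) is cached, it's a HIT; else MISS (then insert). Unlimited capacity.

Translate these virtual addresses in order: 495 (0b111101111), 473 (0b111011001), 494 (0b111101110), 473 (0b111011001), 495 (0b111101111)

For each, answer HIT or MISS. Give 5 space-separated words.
vaddr=495: (7,5) not in TLB -> MISS, insert
vaddr=473: (7,3) not in TLB -> MISS, insert
vaddr=494: (7,5) in TLB -> HIT
vaddr=473: (7,3) in TLB -> HIT
vaddr=495: (7,5) in TLB -> HIT

Answer: MISS MISS HIT HIT HIT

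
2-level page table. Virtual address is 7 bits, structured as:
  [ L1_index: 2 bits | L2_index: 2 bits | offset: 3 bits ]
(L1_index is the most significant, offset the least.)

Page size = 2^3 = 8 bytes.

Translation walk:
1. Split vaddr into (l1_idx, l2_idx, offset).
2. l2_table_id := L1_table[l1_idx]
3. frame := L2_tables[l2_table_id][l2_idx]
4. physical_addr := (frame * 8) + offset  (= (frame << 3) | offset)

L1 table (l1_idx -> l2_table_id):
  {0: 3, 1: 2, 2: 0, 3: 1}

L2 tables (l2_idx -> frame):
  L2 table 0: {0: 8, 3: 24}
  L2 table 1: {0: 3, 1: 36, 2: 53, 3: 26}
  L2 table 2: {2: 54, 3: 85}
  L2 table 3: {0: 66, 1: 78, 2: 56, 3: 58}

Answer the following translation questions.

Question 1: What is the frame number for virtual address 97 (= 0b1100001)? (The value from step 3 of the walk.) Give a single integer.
Answer: 3

Derivation:
vaddr = 97: l1_idx=3, l2_idx=0
L1[3] = 1; L2[1][0] = 3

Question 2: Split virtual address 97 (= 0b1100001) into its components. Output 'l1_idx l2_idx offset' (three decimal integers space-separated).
Answer: 3 0 1

Derivation:
vaddr = 97 = 0b1100001
  top 2 bits -> l1_idx = 3
  next 2 bits -> l2_idx = 0
  bottom 3 bits -> offset = 1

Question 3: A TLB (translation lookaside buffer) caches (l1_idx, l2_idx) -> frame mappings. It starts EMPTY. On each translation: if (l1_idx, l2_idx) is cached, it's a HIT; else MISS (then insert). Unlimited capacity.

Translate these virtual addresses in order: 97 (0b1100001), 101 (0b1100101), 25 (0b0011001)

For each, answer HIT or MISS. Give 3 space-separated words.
vaddr=97: (3,0) not in TLB -> MISS, insert
vaddr=101: (3,0) in TLB -> HIT
vaddr=25: (0,3) not in TLB -> MISS, insert

Answer: MISS HIT MISS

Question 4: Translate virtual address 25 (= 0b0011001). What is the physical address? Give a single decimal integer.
Answer: 465

Derivation:
vaddr = 25 = 0b0011001
Split: l1_idx=0, l2_idx=3, offset=1
L1[0] = 3
L2[3][3] = 58
paddr = 58 * 8 + 1 = 465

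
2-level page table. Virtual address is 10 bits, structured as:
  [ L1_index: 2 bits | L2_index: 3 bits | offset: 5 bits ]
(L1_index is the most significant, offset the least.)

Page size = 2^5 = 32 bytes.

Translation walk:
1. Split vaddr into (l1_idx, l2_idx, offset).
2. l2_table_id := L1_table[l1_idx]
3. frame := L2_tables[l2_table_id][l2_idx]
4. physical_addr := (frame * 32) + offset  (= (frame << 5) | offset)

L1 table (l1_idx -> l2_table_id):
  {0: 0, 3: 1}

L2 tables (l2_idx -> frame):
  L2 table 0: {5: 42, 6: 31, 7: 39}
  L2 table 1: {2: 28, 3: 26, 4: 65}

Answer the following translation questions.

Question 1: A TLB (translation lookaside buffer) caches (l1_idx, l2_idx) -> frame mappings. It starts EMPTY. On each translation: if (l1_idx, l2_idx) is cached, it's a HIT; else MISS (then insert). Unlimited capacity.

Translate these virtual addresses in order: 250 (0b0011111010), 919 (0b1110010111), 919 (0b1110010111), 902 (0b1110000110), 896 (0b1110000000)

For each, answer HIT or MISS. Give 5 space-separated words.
vaddr=250: (0,7) not in TLB -> MISS, insert
vaddr=919: (3,4) not in TLB -> MISS, insert
vaddr=919: (3,4) in TLB -> HIT
vaddr=902: (3,4) in TLB -> HIT
vaddr=896: (3,4) in TLB -> HIT

Answer: MISS MISS HIT HIT HIT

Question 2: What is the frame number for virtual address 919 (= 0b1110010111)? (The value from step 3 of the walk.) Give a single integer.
vaddr = 919: l1_idx=3, l2_idx=4
L1[3] = 1; L2[1][4] = 65

Answer: 65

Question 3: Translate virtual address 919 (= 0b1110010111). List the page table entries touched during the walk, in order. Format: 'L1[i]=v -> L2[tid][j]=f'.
Answer: L1[3]=1 -> L2[1][4]=65

Derivation:
vaddr = 919 = 0b1110010111
Split: l1_idx=3, l2_idx=4, offset=23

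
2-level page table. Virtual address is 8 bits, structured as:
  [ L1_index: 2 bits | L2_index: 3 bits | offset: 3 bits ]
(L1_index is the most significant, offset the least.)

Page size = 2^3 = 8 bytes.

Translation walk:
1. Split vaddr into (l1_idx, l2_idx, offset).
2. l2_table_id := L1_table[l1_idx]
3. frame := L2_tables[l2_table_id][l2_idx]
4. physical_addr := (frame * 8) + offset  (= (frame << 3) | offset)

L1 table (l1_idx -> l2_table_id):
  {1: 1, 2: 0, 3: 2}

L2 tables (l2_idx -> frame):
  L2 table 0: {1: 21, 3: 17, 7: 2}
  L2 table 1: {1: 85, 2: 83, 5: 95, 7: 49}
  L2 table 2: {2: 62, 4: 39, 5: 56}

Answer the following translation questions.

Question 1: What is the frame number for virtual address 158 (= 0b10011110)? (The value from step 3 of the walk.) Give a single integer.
vaddr = 158: l1_idx=2, l2_idx=3
L1[2] = 0; L2[0][3] = 17

Answer: 17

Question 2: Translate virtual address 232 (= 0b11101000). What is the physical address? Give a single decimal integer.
Answer: 448

Derivation:
vaddr = 232 = 0b11101000
Split: l1_idx=3, l2_idx=5, offset=0
L1[3] = 2
L2[2][5] = 56
paddr = 56 * 8 + 0 = 448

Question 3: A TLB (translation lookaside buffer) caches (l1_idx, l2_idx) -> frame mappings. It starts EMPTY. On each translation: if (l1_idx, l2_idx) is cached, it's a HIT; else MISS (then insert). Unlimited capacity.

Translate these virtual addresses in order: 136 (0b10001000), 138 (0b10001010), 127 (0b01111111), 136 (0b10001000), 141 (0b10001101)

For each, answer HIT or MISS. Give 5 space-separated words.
vaddr=136: (2,1) not in TLB -> MISS, insert
vaddr=138: (2,1) in TLB -> HIT
vaddr=127: (1,7) not in TLB -> MISS, insert
vaddr=136: (2,1) in TLB -> HIT
vaddr=141: (2,1) in TLB -> HIT

Answer: MISS HIT MISS HIT HIT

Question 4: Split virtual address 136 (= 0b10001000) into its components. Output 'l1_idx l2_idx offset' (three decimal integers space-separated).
Answer: 2 1 0

Derivation:
vaddr = 136 = 0b10001000
  top 2 bits -> l1_idx = 2
  next 3 bits -> l2_idx = 1
  bottom 3 bits -> offset = 0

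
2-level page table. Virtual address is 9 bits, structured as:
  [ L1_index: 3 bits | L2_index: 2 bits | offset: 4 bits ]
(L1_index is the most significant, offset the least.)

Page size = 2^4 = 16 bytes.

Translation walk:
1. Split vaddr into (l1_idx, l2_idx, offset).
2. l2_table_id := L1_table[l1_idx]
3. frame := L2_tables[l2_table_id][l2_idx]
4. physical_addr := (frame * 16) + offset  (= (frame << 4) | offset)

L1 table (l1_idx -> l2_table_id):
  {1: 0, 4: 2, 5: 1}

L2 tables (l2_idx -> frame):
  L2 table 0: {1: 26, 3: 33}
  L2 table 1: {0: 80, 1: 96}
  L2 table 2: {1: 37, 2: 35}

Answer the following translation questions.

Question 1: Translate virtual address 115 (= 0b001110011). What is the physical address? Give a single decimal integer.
Answer: 531

Derivation:
vaddr = 115 = 0b001110011
Split: l1_idx=1, l2_idx=3, offset=3
L1[1] = 0
L2[0][3] = 33
paddr = 33 * 16 + 3 = 531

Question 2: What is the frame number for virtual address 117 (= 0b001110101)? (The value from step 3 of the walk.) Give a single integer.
vaddr = 117: l1_idx=1, l2_idx=3
L1[1] = 0; L2[0][3] = 33

Answer: 33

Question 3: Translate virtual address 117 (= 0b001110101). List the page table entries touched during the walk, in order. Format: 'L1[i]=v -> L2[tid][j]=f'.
Answer: L1[1]=0 -> L2[0][3]=33

Derivation:
vaddr = 117 = 0b001110101
Split: l1_idx=1, l2_idx=3, offset=5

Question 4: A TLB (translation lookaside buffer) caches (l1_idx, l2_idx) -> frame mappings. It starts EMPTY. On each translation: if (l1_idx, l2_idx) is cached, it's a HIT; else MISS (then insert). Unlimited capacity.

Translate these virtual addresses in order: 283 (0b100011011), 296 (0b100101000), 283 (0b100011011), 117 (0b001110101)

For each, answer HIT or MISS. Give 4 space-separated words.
Answer: MISS MISS HIT MISS

Derivation:
vaddr=283: (4,1) not in TLB -> MISS, insert
vaddr=296: (4,2) not in TLB -> MISS, insert
vaddr=283: (4,1) in TLB -> HIT
vaddr=117: (1,3) not in TLB -> MISS, insert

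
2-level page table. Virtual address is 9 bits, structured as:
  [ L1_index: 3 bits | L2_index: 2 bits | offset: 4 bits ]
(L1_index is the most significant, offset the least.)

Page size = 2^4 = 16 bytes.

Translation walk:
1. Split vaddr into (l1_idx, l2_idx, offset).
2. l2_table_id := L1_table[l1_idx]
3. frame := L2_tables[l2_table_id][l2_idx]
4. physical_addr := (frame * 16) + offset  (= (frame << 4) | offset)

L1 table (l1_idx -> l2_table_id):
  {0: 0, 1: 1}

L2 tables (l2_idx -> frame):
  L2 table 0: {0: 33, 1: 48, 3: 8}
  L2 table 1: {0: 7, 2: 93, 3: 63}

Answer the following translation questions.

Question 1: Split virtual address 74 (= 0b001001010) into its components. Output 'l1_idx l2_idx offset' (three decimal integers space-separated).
Answer: 1 0 10

Derivation:
vaddr = 74 = 0b001001010
  top 3 bits -> l1_idx = 1
  next 2 bits -> l2_idx = 0
  bottom 4 bits -> offset = 10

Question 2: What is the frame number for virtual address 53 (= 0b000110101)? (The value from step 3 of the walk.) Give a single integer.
Answer: 8

Derivation:
vaddr = 53: l1_idx=0, l2_idx=3
L1[0] = 0; L2[0][3] = 8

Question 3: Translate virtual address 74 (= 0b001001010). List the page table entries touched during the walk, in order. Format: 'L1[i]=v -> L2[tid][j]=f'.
vaddr = 74 = 0b001001010
Split: l1_idx=1, l2_idx=0, offset=10

Answer: L1[1]=1 -> L2[1][0]=7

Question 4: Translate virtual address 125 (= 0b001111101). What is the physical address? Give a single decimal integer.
Answer: 1021

Derivation:
vaddr = 125 = 0b001111101
Split: l1_idx=1, l2_idx=3, offset=13
L1[1] = 1
L2[1][3] = 63
paddr = 63 * 16 + 13 = 1021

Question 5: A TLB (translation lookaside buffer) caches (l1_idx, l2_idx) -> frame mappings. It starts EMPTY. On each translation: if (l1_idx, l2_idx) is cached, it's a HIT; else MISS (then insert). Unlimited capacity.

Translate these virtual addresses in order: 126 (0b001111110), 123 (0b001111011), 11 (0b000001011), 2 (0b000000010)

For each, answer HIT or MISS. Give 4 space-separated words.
vaddr=126: (1,3) not in TLB -> MISS, insert
vaddr=123: (1,3) in TLB -> HIT
vaddr=11: (0,0) not in TLB -> MISS, insert
vaddr=2: (0,0) in TLB -> HIT

Answer: MISS HIT MISS HIT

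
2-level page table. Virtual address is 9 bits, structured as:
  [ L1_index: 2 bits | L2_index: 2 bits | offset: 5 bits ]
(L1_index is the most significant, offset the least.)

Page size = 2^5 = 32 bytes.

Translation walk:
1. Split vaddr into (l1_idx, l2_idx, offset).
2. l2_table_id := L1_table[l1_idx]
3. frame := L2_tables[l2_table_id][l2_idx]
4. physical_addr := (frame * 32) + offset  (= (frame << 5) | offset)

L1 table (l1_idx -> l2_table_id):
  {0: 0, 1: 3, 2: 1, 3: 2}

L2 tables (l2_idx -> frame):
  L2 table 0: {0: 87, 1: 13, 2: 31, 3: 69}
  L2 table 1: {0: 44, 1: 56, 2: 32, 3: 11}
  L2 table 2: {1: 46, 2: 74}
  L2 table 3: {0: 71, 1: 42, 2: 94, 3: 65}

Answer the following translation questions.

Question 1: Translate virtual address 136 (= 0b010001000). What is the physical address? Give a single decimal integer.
Answer: 2280

Derivation:
vaddr = 136 = 0b010001000
Split: l1_idx=1, l2_idx=0, offset=8
L1[1] = 3
L2[3][0] = 71
paddr = 71 * 32 + 8 = 2280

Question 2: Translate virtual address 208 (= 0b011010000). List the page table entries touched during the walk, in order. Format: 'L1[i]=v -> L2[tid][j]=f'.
vaddr = 208 = 0b011010000
Split: l1_idx=1, l2_idx=2, offset=16

Answer: L1[1]=3 -> L2[3][2]=94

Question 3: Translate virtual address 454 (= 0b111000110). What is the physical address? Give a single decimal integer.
Answer: 2374

Derivation:
vaddr = 454 = 0b111000110
Split: l1_idx=3, l2_idx=2, offset=6
L1[3] = 2
L2[2][2] = 74
paddr = 74 * 32 + 6 = 2374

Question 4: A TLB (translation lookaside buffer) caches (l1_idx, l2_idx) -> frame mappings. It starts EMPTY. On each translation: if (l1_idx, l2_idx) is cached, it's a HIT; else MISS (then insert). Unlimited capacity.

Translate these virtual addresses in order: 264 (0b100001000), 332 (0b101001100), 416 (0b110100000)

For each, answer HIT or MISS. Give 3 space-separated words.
vaddr=264: (2,0) not in TLB -> MISS, insert
vaddr=332: (2,2) not in TLB -> MISS, insert
vaddr=416: (3,1) not in TLB -> MISS, insert

Answer: MISS MISS MISS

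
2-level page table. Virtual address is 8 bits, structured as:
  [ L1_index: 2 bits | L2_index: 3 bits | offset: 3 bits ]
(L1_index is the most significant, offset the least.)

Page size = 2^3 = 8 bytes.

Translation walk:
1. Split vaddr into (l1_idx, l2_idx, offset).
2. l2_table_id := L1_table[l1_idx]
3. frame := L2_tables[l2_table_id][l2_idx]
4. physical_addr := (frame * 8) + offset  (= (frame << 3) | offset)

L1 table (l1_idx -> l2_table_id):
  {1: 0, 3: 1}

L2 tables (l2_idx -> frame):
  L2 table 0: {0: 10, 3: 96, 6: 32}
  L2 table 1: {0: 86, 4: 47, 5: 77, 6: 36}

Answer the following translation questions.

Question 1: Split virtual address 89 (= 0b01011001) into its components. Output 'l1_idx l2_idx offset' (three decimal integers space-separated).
vaddr = 89 = 0b01011001
  top 2 bits -> l1_idx = 1
  next 3 bits -> l2_idx = 3
  bottom 3 bits -> offset = 1

Answer: 1 3 1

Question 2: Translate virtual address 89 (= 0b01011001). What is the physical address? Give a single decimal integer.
Answer: 769

Derivation:
vaddr = 89 = 0b01011001
Split: l1_idx=1, l2_idx=3, offset=1
L1[1] = 0
L2[0][3] = 96
paddr = 96 * 8 + 1 = 769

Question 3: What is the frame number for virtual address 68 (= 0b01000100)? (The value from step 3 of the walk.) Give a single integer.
Answer: 10

Derivation:
vaddr = 68: l1_idx=1, l2_idx=0
L1[1] = 0; L2[0][0] = 10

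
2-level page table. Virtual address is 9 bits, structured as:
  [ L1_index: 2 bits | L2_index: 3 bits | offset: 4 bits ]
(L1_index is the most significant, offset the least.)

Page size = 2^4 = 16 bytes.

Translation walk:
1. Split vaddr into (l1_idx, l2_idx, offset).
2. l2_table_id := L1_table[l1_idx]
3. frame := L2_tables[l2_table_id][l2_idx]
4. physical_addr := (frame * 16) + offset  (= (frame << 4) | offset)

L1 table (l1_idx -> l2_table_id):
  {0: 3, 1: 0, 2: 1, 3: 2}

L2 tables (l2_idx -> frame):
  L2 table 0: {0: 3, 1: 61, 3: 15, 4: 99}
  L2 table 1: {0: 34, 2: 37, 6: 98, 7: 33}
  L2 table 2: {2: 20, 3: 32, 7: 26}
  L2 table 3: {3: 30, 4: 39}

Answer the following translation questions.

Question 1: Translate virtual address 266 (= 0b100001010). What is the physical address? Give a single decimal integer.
Answer: 554

Derivation:
vaddr = 266 = 0b100001010
Split: l1_idx=2, l2_idx=0, offset=10
L1[2] = 1
L2[1][0] = 34
paddr = 34 * 16 + 10 = 554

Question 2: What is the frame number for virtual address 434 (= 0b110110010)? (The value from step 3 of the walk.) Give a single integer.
vaddr = 434: l1_idx=3, l2_idx=3
L1[3] = 2; L2[2][3] = 32

Answer: 32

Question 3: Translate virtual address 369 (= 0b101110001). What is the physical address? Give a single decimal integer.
vaddr = 369 = 0b101110001
Split: l1_idx=2, l2_idx=7, offset=1
L1[2] = 1
L2[1][7] = 33
paddr = 33 * 16 + 1 = 529

Answer: 529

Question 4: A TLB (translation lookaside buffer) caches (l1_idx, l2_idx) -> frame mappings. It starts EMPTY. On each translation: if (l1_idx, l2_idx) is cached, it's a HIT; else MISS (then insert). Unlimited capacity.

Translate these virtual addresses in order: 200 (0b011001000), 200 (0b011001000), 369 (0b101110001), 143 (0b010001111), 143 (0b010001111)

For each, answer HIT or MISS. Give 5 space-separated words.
Answer: MISS HIT MISS MISS HIT

Derivation:
vaddr=200: (1,4) not in TLB -> MISS, insert
vaddr=200: (1,4) in TLB -> HIT
vaddr=369: (2,7) not in TLB -> MISS, insert
vaddr=143: (1,0) not in TLB -> MISS, insert
vaddr=143: (1,0) in TLB -> HIT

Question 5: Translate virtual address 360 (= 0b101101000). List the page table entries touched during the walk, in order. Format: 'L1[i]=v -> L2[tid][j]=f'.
vaddr = 360 = 0b101101000
Split: l1_idx=2, l2_idx=6, offset=8

Answer: L1[2]=1 -> L2[1][6]=98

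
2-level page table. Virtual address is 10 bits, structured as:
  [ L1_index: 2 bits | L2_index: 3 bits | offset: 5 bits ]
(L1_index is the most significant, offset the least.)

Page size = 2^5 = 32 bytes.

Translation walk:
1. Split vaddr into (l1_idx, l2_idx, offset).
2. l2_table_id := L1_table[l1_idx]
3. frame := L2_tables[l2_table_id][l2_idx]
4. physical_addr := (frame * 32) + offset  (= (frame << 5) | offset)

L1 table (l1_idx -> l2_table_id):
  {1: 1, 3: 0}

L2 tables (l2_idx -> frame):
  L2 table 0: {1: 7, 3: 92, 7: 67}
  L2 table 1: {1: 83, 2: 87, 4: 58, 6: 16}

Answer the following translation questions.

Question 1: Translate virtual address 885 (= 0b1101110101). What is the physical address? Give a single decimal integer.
Answer: 2965

Derivation:
vaddr = 885 = 0b1101110101
Split: l1_idx=3, l2_idx=3, offset=21
L1[3] = 0
L2[0][3] = 92
paddr = 92 * 32 + 21 = 2965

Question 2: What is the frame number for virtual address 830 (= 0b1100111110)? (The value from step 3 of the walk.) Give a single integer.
vaddr = 830: l1_idx=3, l2_idx=1
L1[3] = 0; L2[0][1] = 7

Answer: 7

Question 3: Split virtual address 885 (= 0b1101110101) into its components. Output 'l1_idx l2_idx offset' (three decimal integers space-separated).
vaddr = 885 = 0b1101110101
  top 2 bits -> l1_idx = 3
  next 3 bits -> l2_idx = 3
  bottom 5 bits -> offset = 21

Answer: 3 3 21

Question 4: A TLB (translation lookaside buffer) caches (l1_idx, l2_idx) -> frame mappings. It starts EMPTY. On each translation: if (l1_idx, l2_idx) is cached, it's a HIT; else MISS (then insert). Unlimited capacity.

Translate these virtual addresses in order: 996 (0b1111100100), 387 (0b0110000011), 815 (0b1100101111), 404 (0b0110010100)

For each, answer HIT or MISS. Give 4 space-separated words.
Answer: MISS MISS MISS HIT

Derivation:
vaddr=996: (3,7) not in TLB -> MISS, insert
vaddr=387: (1,4) not in TLB -> MISS, insert
vaddr=815: (3,1) not in TLB -> MISS, insert
vaddr=404: (1,4) in TLB -> HIT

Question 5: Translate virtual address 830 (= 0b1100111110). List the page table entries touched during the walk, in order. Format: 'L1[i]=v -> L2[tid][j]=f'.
Answer: L1[3]=0 -> L2[0][1]=7

Derivation:
vaddr = 830 = 0b1100111110
Split: l1_idx=3, l2_idx=1, offset=30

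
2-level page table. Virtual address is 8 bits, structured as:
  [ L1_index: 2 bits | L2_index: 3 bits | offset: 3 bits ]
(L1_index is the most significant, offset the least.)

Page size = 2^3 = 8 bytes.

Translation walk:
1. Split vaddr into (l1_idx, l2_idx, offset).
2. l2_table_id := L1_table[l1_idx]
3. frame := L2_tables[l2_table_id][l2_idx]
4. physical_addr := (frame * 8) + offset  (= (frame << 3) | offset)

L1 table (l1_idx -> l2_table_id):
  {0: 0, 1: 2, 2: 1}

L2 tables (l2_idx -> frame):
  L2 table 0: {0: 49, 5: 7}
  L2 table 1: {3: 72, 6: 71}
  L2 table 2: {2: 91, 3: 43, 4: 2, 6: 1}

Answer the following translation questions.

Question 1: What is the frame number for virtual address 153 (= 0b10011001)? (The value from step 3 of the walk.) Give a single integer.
Answer: 72

Derivation:
vaddr = 153: l1_idx=2, l2_idx=3
L1[2] = 1; L2[1][3] = 72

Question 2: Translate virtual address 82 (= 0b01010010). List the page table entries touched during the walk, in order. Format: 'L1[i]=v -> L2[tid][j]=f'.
vaddr = 82 = 0b01010010
Split: l1_idx=1, l2_idx=2, offset=2

Answer: L1[1]=2 -> L2[2][2]=91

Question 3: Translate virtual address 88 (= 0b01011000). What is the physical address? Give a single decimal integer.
Answer: 344

Derivation:
vaddr = 88 = 0b01011000
Split: l1_idx=1, l2_idx=3, offset=0
L1[1] = 2
L2[2][3] = 43
paddr = 43 * 8 + 0 = 344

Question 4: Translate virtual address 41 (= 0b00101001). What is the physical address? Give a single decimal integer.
Answer: 57

Derivation:
vaddr = 41 = 0b00101001
Split: l1_idx=0, l2_idx=5, offset=1
L1[0] = 0
L2[0][5] = 7
paddr = 7 * 8 + 1 = 57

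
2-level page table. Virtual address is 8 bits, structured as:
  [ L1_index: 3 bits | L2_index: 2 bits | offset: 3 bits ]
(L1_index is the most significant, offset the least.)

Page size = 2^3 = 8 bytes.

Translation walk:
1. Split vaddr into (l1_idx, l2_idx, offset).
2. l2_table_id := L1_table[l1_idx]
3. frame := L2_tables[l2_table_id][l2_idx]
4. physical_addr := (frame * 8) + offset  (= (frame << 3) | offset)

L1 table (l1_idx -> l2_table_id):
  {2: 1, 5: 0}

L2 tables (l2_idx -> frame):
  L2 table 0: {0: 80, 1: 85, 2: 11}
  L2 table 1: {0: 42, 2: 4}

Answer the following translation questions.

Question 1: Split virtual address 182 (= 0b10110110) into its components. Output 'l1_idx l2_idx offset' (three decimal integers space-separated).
Answer: 5 2 6

Derivation:
vaddr = 182 = 0b10110110
  top 3 bits -> l1_idx = 5
  next 2 bits -> l2_idx = 2
  bottom 3 bits -> offset = 6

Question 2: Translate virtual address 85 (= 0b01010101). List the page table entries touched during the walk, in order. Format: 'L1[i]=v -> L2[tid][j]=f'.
Answer: L1[2]=1 -> L2[1][2]=4

Derivation:
vaddr = 85 = 0b01010101
Split: l1_idx=2, l2_idx=2, offset=5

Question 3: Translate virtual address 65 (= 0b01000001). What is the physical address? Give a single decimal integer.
vaddr = 65 = 0b01000001
Split: l1_idx=2, l2_idx=0, offset=1
L1[2] = 1
L2[1][0] = 42
paddr = 42 * 8 + 1 = 337

Answer: 337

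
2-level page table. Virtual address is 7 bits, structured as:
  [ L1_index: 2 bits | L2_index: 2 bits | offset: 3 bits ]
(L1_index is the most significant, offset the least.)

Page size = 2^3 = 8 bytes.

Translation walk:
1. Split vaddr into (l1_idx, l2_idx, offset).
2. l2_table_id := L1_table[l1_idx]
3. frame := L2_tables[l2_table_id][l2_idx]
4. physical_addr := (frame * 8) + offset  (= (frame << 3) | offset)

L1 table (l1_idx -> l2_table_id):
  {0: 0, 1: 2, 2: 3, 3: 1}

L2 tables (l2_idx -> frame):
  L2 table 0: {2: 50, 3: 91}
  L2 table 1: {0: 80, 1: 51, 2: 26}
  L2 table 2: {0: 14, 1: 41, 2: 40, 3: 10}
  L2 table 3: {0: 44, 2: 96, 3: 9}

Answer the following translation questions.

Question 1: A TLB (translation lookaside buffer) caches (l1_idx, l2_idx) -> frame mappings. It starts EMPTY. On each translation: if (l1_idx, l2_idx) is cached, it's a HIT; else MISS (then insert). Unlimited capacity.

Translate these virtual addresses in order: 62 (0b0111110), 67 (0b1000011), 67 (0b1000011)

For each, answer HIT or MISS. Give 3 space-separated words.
vaddr=62: (1,3) not in TLB -> MISS, insert
vaddr=67: (2,0) not in TLB -> MISS, insert
vaddr=67: (2,0) in TLB -> HIT

Answer: MISS MISS HIT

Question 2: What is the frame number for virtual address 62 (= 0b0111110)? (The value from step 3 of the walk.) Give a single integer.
Answer: 10

Derivation:
vaddr = 62: l1_idx=1, l2_idx=3
L1[1] = 2; L2[2][3] = 10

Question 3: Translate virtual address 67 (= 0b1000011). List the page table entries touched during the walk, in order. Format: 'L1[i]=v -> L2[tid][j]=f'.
Answer: L1[2]=3 -> L2[3][0]=44

Derivation:
vaddr = 67 = 0b1000011
Split: l1_idx=2, l2_idx=0, offset=3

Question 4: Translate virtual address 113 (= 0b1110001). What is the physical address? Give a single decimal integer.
Answer: 209

Derivation:
vaddr = 113 = 0b1110001
Split: l1_idx=3, l2_idx=2, offset=1
L1[3] = 1
L2[1][2] = 26
paddr = 26 * 8 + 1 = 209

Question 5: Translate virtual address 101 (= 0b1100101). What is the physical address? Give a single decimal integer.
Answer: 645

Derivation:
vaddr = 101 = 0b1100101
Split: l1_idx=3, l2_idx=0, offset=5
L1[3] = 1
L2[1][0] = 80
paddr = 80 * 8 + 5 = 645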